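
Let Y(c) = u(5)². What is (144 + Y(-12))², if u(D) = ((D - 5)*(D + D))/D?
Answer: 20736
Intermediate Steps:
u(D) = -10 + 2*D (u(D) = ((-5 + D)*(2*D))/D = (2*D*(-5 + D))/D = -10 + 2*D)
Y(c) = 0 (Y(c) = (-10 + 2*5)² = (-10 + 10)² = 0² = 0)
(144 + Y(-12))² = (144 + 0)² = 144² = 20736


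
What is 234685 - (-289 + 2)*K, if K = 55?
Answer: 250470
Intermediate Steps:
234685 - (-289 + 2)*K = 234685 - (-289 + 2)*55 = 234685 - (-287)*55 = 234685 - 1*(-15785) = 234685 + 15785 = 250470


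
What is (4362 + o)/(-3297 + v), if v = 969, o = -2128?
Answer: -1117/1164 ≈ -0.95962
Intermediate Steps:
(4362 + o)/(-3297 + v) = (4362 - 2128)/(-3297 + 969) = 2234/(-2328) = 2234*(-1/2328) = -1117/1164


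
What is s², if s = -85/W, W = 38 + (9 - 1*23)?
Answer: 7225/576 ≈ 12.543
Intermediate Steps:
W = 24 (W = 38 + (9 - 23) = 38 - 14 = 24)
s = -85/24 ≈ -3.5417
s² = (-85/24)² = 7225/576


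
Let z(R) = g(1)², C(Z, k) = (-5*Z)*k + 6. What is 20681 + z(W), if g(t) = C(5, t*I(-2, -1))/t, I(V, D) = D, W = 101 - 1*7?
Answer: 21642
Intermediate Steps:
W = 94 (W = 101 - 7 = 94)
C(Z, k) = 6 - 5*Z*k (C(Z, k) = -5*Z*k + 6 = 6 - 5*Z*k)
g(t) = (6 + 25*t)/t (g(t) = (6 - 5*5*t*(-1))/t = (6 - 5*5*(-t))/t = (6 + 25*t)/t)
z(R) = 961 (z(R) = (25 + 6/1)² = (25 + 6*1)² = (25 + 6)² = 31² = 961)
20681 + z(W) = 20681 + 961 = 21642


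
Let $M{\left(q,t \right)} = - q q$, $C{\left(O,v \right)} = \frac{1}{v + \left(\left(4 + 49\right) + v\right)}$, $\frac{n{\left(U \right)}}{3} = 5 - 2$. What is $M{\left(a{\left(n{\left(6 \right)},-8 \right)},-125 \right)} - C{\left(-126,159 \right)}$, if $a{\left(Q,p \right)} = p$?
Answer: $- \frac{23745}{371} \approx -64.003$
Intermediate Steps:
$n{\left(U \right)} = 9$ ($n{\left(U \right)} = 3 \left(5 - 2\right) = 3 \cdot 3 = 9$)
$C{\left(O,v \right)} = \frac{1}{53 + 2 v}$ ($C{\left(O,v \right)} = \frac{1}{v + \left(53 + v\right)} = \frac{1}{53 + 2 v}$)
$M{\left(q,t \right)} = - q^{2}$
$M{\left(a{\left(n{\left(6 \right)},-8 \right)},-125 \right)} - C{\left(-126,159 \right)} = - \left(-8\right)^{2} - \frac{1}{53 + 2 \cdot 159} = \left(-1\right) 64 - \frac{1}{53 + 318} = -64 - \frac{1}{371} = - \frac{23745}{371}$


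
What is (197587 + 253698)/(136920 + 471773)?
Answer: 451285/608693 ≈ 0.74140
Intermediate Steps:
(197587 + 253698)/(136920 + 471773) = 451285/608693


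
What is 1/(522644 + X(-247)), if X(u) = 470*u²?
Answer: 1/29196874 ≈ 3.4250e-8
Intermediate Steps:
1/(522644 + X(-247)) = 1/(522644 + 470*(-247)²) = 1/(522644 + 470*61009) = 1/(522644 + 28674230) = 1/29196874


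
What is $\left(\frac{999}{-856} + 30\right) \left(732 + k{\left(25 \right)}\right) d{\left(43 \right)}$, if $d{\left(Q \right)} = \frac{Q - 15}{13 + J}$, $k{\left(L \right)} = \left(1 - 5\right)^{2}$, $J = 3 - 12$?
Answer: $\frac{32307429}{214} \approx 1.5097 \cdot 10^{5}$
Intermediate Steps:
$J = -9$ ($J = 3 - 12 = -9$)
$k{\left(L \right)} = 16$ ($k{\left(L \right)} = \left(-4\right)^{2} = 16$)
$d{\left(Q \right)} = - \frac{15}{4} + \frac{Q}{4}$ ($d{\left(Q \right)} = \frac{Q - 15}{13 - 9} = \frac{-15 + Q}{4} = \left(-15 + Q\right) \frac{1}{4} = - \frac{15}{4} + \frac{Q}{4}$)
$\left(\frac{999}{-856} + 30\right) \left(732 + k{\left(25 \right)}\right) d{\left(43 \right)} = \left(\frac{999}{-856} + 30\right) \left(732 + 16\right) \left(- \frac{15}{4} + \frac{1}{4} \cdot 43\right) = \left(999 \left(- \frac{1}{856}\right) + 30\right) 748 \left(- \frac{15}{4} + \frac{43}{4}\right) = \left(- \frac{999}{856} + 30\right) 748 \cdot 7 = \frac{24681}{856} \cdot 748 \cdot 7 = \frac{4615347}{214} \cdot 7 = \frac{32307429}{214}$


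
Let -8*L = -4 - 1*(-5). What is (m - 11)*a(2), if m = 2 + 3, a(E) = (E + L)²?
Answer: -675/32 ≈ -21.094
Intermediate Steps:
L = -⅛ (L = -(-4 - 1*(-5))/8 = -(-4 + 5)/8 = -⅛*1 = -⅛ ≈ -0.12500)
a(E) = (-⅛ + E)² (a(E) = (E - ⅛)² = (-⅛ + E)²)
m = 5
(m - 11)*a(2) = (5 - 11)*((-1 + 8*2)²/64) = -3*(-1 + 16)²/32 = -3*15²/32 = -3*225/32 = -6*225/64 = -675/32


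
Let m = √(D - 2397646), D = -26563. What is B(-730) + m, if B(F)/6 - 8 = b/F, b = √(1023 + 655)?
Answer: 48 - 3*√1678/365 + I*√2424209 ≈ 47.663 + 1557.0*I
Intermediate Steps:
b = √1678 ≈ 40.963
B(F) = 48 + 6*√1678/F (B(F) = 48 + 6*(√1678/F) = 48 + 6*√1678/F)
m = I*√2424209 (m = √(-26563 - 2397646) = √(-2424209) = I*√2424209 ≈ 1557.0*I)
B(-730) + m = (48 + 6*√1678/(-730)) + I*√2424209 = (48 + 6*√1678*(-1/730)) + I*√2424209 = (48 - 3*√1678/365) + I*√2424209 = 48 - 3*√1678/365 + I*√2424209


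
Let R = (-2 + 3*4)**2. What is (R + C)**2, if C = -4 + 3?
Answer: 9801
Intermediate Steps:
C = -1
R = 100 (R = (-2 + 12)**2 = 10**2 = 100)
(R + C)**2 = (100 - 1)**2 = 99**2 = 9801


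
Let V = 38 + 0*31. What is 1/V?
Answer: 1/38 ≈ 0.026316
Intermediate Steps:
V = 38 (V = 38 + 0 = 38)
1/V = 1/38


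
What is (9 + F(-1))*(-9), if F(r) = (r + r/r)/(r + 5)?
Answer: -81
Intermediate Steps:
F(r) = (1 + r)/(5 + r) (F(r) = (r + 1)/(5 + r) = (1 + r)/(5 + r))
(9 + F(-1))*(-9) = (9 + (1 - 1)/(5 - 1))*(-9) = (9 + 0/4)*(-9) = (9 + (1/4)*0)*(-9) = (9 + 0)*(-9) = 9*(-9) = -81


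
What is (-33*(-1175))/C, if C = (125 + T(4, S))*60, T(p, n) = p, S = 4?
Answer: 2585/516 ≈ 5.0097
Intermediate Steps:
C = 7740 (C = (125 + 4)*60 = 129*60 = 7740)
(-33*(-1175))/C = -33*(-1175)/7740 = 38775*(1/7740) = 2585/516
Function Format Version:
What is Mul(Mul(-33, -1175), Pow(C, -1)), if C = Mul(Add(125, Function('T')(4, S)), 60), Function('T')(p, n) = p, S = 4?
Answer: Rational(2585, 516) ≈ 5.0097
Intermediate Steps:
C = 7740 (C = Mul(Add(125, 4), 60) = Mul(129, 60) = 7740)
Mul(Mul(-33, -1175), Pow(C, -1)) = Mul(Mul(-33, -1175), Pow(7740, -1)) = Mul(38775, Rational(1, 7740)) = Rational(2585, 516)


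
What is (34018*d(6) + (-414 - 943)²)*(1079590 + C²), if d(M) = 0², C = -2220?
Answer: 11063407177510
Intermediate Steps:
d(M) = 0
(34018*d(6) + (-414 - 943)²)*(1079590 + C²) = (34018*0 + (-414 - 943)²)*(1079590 + (-2220)²) = (0 + (-1357)²)*(1079590 + 4928400) = (0 + 1841449)*6007990 = 1841449*6007990 = 11063407177510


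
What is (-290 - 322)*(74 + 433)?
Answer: -310284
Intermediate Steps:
(-290 - 322)*(74 + 433) = -612*507 = -310284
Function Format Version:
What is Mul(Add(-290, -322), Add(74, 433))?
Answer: -310284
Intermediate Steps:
Mul(Add(-290, -322), Add(74, 433)) = Mul(-612, 507) = -310284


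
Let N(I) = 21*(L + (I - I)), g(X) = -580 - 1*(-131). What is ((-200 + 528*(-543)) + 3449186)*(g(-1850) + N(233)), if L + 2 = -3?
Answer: -1751904228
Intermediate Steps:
L = -5 (L = -2 - 3 = -5)
g(X) = -449 (g(X) = -580 + 131 = -449)
N(I) = -105 (N(I) = 21*(-5 + (I - I)) = 21*(-5 + 0) = 21*(-5) = -105)
((-200 + 528*(-543)) + 3449186)*(g(-1850) + N(233)) = ((-200 + 528*(-543)) + 3449186)*(-449 - 105) = ((-200 - 286704) + 3449186)*(-554) = (-286904 + 3449186)*(-554) = 3162282*(-554) = -1751904228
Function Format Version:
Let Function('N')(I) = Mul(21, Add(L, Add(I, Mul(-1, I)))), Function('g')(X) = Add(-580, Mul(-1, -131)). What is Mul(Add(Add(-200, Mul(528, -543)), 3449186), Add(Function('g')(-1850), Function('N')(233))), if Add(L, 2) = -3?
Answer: -1751904228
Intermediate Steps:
L = -5 (L = Add(-2, -3) = -5)
Function('g')(X) = -449 (Function('g')(X) = Add(-580, 131) = -449)
Function('N')(I) = -105 (Function('N')(I) = Mul(21, Add(-5, Add(I, Mul(-1, I)))) = Mul(21, Add(-5, 0)) = Mul(21, -5) = -105)
Mul(Add(Add(-200, Mul(528, -543)), 3449186), Add(Function('g')(-1850), Function('N')(233))) = Mul(Add(Add(-200, Mul(528, -543)), 3449186), Add(-449, -105)) = Mul(Add(Add(-200, -286704), 3449186), -554) = Mul(Add(-286904, 3449186), -554) = Mul(3162282, -554) = -1751904228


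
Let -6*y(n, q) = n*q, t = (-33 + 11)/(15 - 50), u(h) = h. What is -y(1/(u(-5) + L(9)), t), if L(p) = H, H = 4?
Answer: -11/105 ≈ -0.10476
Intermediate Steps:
L(p) = 4
t = 22/35 (t = -22/(-35) = -22*(-1/35) = 22/35 ≈ 0.62857)
y(n, q) = -n*q/6
-y(1/(u(-5) + L(9)), t) = -(-1)*22/(6*(-5 + 4)*35) = -(-1)*22/(6*(-1)*35) = -(-1)*(-1)*22/(6*35) = -1*11/105 = -11/105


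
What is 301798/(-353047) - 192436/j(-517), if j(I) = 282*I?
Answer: 11969307440/25736067159 ≈ 0.46508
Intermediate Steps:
301798/(-353047) - 192436/j(-517) = 301798/(-353047) - 192436/(282*(-517)) = 301798*(-1/353047) - 192436/(-145794) = -301798/353047 - 192436*(-1/145794) = -301798/353047 + 96218/72897 = 11969307440/25736067159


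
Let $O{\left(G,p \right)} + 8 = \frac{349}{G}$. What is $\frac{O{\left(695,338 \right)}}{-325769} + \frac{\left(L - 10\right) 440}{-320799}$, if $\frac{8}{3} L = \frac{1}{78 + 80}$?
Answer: $\frac{157626621562987}{11475844427218110} \approx 0.013736$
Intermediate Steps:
$O{\left(G,p \right)} = -8 + \frac{349}{G}$
$L = \frac{3}{1264}$ ($L = \frac{3}{8 \left(78 + 80\right)} = \frac{3}{8 \cdot 158} = \frac{3}{8} \cdot \frac{1}{158} = \frac{3}{1264} \approx 0.0023734$)
$\frac{O{\left(695,338 \right)}}{-325769} + \frac{\left(L - 10\right) 440}{-320799} = \frac{-8 + \frac{349}{695}}{-325769} + \frac{\left(\frac{3}{1264} - 10\right) 440}{-320799} = \left(-8 + 349 \cdot \frac{1}{695}\right) \left(- \frac{1}{325769}\right) + \left(\frac{3}{1264} - 10\right) 440 \left(- \frac{1}{320799}\right) = \left(-8 + \frac{349}{695}\right) \left(- \frac{1}{325769}\right) + \left(- \frac{12637}{1264}\right) 440 \left(- \frac{1}{320799}\right) = \left(- \frac{5211}{695}\right) \left(- \frac{1}{325769}\right) - - \frac{695035}{50686242} = \frac{5211}{226409455} + \frac{695035}{50686242} = \frac{157626621562987}{11475844427218110}$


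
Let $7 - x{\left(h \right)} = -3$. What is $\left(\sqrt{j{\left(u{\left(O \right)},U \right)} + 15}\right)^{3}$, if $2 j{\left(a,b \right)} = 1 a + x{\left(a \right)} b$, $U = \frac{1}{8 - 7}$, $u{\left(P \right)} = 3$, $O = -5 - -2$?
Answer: $\frac{43 \sqrt{86}}{4} \approx 99.691$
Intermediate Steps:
$x{\left(h \right)} = 10$ ($x{\left(h \right)} = 7 - -3 = 7 + 3 = 10$)
$O = -3$ ($O = -5 + 2 = -3$)
$U = 1$ ($U = 1^{-1} = 1$)
$j{\left(a,b \right)} = \frac{a}{2} + 5 b$ ($j{\left(a,b \right)} = \frac{1 a + 10 b}{2} = \frac{a + 10 b}{2} = \frac{a}{2} + 5 b$)
$\left(\sqrt{j{\left(u{\left(O \right)},U \right)} + 15}\right)^{3} = \left(\sqrt{\left(\frac{1}{2} \cdot 3 + 5 \cdot 1\right) + 15}\right)^{3} = \left(\sqrt{\left(\frac{3}{2} + 5\right) + 15}\right)^{3} = \left(\sqrt{\frac{13}{2} + 15}\right)^{3} = \left(\sqrt{\frac{43}{2}}\right)^{3} = \left(\frac{\sqrt{86}}{2}\right)^{3} = \frac{43 \sqrt{86}}{4}$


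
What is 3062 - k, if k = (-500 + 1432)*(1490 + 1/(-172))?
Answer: -59581341/43 ≈ -1.3856e+6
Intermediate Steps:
k = 59713007/43 (k = 932*(1490 - 1/172) = 932*(256279/172) = 59713007/43 ≈ 1.3887e+6)
3062 - k = 3062 - 1*59713007/43 = 3062 - 59713007/43 = -59581341/43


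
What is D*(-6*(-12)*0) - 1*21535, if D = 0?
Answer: -21535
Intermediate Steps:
D*(-6*(-12)*0) - 1*21535 = 0*(-6*(-12)*0) - 1*21535 = 0*(72*0) - 21535 = 0*0 - 21535 = 0 - 21535 = -21535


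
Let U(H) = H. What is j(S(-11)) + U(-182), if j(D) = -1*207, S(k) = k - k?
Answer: -389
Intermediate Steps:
S(k) = 0
j(D) = -207
j(S(-11)) + U(-182) = -207 - 182 = -389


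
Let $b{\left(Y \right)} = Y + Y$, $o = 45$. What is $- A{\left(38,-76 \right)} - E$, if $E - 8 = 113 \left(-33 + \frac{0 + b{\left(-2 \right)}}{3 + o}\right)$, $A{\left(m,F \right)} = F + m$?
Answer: $\frac{45221}{12} \approx 3768.4$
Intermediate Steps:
$b{\left(Y \right)} = 2 Y$
$E = - \frac{44765}{12}$ ($E = 8 + 113 \left(-33 + \frac{0 + 2 \left(-2\right)}{3 + 45}\right) = 8 + 113 \left(-33 + \frac{0 - 4}{48}\right) = 8 + 113 \left(-33 - \frac{1}{12}\right) = 8 + 113 \left(- \frac{397}{12}\right) = 8 - \frac{44861}{12} = - \frac{44765}{12} \approx -3730.4$)
$- A{\left(38,-76 \right)} - E = - (-76 + 38) - - \frac{44765}{12} = \left(-1\right) \left(-38\right) + \frac{44765}{12} = 38 + \frac{44765}{12} = \frac{45221}{12}$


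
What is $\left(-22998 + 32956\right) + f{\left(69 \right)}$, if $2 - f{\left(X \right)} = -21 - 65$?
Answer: $10046$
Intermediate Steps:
$f{\left(X \right)} = 88$ ($f{\left(X \right)} = 2 - \left(-21 - 65\right) = 2 - -86 = 2 + 86 = 88$)
$\left(-22998 + 32956\right) + f{\left(69 \right)} = \left(-22998 + 32956\right) + 88 = 9958 + 88 = 10046$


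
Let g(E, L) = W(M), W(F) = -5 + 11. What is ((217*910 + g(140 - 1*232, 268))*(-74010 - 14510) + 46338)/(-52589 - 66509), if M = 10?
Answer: 8740264591/59549 ≈ 1.4677e+5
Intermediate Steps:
W(F) = 6
g(E, L) = 6
((217*910 + g(140 - 1*232, 268))*(-74010 - 14510) + 46338)/(-52589 - 66509) = ((217*910 + 6)*(-74010 - 14510) + 46338)/(-52589 - 66509) = ((197470 + 6)*(-88520) + 46338)/(-119098) = (197476*(-88520) + 46338)*(-1/119098) = (-17480575520 + 46338)*(-1/119098) = -17480529182*(-1/119098) = 8740264591/59549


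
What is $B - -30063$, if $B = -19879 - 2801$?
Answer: $7383$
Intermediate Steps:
$B = -22680$ ($B = -19879 - 2801 = -22680$)
$B - -30063 = -22680 - -30063 = -22680 + 30063 = 7383$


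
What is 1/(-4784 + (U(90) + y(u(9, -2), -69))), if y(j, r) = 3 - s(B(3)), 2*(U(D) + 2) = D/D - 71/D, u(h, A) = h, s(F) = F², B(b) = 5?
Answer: -180/865421 ≈ -0.00020799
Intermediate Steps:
U(D) = -3/2 - 71/(2*D) (U(D) = -2 + (D/D - 71/D)/2 = -2 + (1 - 71/D)/2 = -2 + (½ - 71/(2*D)) = -3/2 - 71/(2*D))
y(j, r) = -22 (y(j, r) = 3 - 1*5² = 3 - 1*25 = 3 - 25 = -22)
1/(-4784 + (U(90) + y(u(9, -2), -69))) = 1/(-4784 + ((½)*(-71 - 3*90)/90 - 22)) = 1/(-4784 + ((½)*(1/90)*(-71 - 270) - 22)) = 1/(-4784 + ((½)*(1/90)*(-341) - 22)) = 1/(-4784 + (-341/180 - 22)) = 1/(-4784 - 4301/180) = 1/(-865421/180) = -180/865421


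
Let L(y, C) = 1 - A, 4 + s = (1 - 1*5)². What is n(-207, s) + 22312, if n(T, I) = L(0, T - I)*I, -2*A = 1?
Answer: 22330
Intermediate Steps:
A = -½ (A = -½*1 = -½ ≈ -0.50000)
s = 12 (s = -4 + (1 - 1*5)² = -4 + (1 - 5)² = -4 + (-4)² = -4 + 16 = 12)
L(y, C) = 3/2 (L(y, C) = 1 - 1*(-½) = 1 + ½ = 3/2)
n(T, I) = 3*I/2
n(-207, s) + 22312 = (3/2)*12 + 22312 = 18 + 22312 = 22330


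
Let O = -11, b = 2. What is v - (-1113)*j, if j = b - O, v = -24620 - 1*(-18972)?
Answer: 8821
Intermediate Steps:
v = -5648 (v = -24620 + 18972 = -5648)
j = 13 (j = 2 - 1*(-11) = 2 + 11 = 13)
v - (-1113)*j = -5648 - (-1113)*13 = -5648 - 1*(-14469) = -5648 + 14469 = 8821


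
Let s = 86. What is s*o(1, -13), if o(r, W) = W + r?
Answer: -1032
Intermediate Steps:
s*o(1, -13) = 86*(-13 + 1) = 86*(-12) = -1032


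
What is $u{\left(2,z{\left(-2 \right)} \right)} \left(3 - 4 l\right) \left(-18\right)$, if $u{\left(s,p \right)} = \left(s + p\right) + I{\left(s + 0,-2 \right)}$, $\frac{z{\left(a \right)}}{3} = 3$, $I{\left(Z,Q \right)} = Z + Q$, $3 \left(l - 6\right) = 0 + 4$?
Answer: $5214$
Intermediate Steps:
$l = \frac{22}{3}$ ($l = 6 + \frac{0 + 4}{3} = 6 + \frac{1}{3} \cdot 4 = 6 + \frac{4}{3} = \frac{22}{3} \approx 7.3333$)
$I{\left(Z,Q \right)} = Q + Z$
$z{\left(a \right)} = 9$ ($z{\left(a \right)} = 3 \cdot 3 = 9$)
$u{\left(s,p \right)} = -2 + p + 2 s$ ($u{\left(s,p \right)} = \left(s + p\right) + \left(-2 + \left(s + 0\right)\right) = \left(p + s\right) + \left(-2 + s\right) = -2 + p + 2 s$)
$u{\left(2,z{\left(-2 \right)} \right)} \left(3 - 4 l\right) \left(-18\right) = \left(-2 + 9 + 2 \cdot 2\right) \left(3 - \frac{88}{3}\right) \left(-18\right) = \left(-2 + 9 + 4\right) \left(3 - \frac{88}{3}\right) \left(-18\right) = 11 \left(- \frac{79}{3}\right) \left(-18\right) = \left(- \frac{869}{3}\right) \left(-18\right) = 5214$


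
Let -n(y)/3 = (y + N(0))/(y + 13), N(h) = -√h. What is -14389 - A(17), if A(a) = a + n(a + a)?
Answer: -676980/47 ≈ -14404.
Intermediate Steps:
n(y) = -3*y/(13 + y) (n(y) = -3*(y - √0)/(y + 13) = -3*(y - 1*0)/(13 + y) = -3*(y + 0)/(13 + y) = -3*y/(13 + y))
A(a) = a - 6*a/(13 + 2*a) (A(a) = a - 3*(a + a)/(13 + (a + a)) = a - 3*2*a/(13 + 2*a) = a - 6*a/(13 + 2*a))
-14389 - A(17) = -14389 - 17*(7 + 2*17)/(13 + 2*17) = -14389 - 17*(7 + 34)/(13 + 34) = -14389 - 17*41/47 = -14389 - 1*697/47 = -14389 - 697/47 = -676980/47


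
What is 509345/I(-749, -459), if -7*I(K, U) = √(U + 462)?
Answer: -3565415*√3/3 ≈ -2.0585e+6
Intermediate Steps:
I(K, U) = -√(462 + U)/7 (I(K, U) = -√(U + 462)/7 = -√(462 + U)/7)
509345/I(-749, -459) = 509345/((-√(462 - 459)/7)) = 509345/((-√3/7)) = 509345*(-7*√3/3) = -3565415*√3/3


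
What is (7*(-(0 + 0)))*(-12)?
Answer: 0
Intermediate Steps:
(7*(-(0 + 0)))*(-12) = (7*(-1*0))*(-12) = (7*0)*(-12) = 0*(-12) = 0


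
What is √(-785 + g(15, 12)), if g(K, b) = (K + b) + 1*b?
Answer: I*√746 ≈ 27.313*I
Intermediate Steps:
g(K, b) = K + 2*b (g(K, b) = (K + b) + b = K + 2*b)
√(-785 + g(15, 12)) = √(-785 + (15 + 2*12)) = √(-785 + (15 + 24)) = √(-785 + 39) = √(-746) = I*√746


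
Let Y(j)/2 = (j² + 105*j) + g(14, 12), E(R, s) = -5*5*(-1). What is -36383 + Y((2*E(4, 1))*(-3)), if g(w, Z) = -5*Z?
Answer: -23003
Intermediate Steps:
E(R, s) = 25 (E(R, s) = -25*(-1) = 25)
Y(j) = -120 + 2*j² + 210*j (Y(j) = 2*((j² + 105*j) - 5*12) = 2*((j² + 105*j) - 60) = 2*(-60 + j² + 105*j) = -120 + 2*j² + 210*j)
-36383 + Y((2*E(4, 1))*(-3)) = -36383 + (-120 + 2*((2*25)*(-3))² + 210*((2*25)*(-3))) = -36383 + (-120 + 2*(50*(-3))² + 210*(50*(-3))) = -36383 + (-120 + 2*(-150)² + 210*(-150)) = -36383 + (-120 + 2*22500 - 31500) = -36383 + (-120 + 45000 - 31500) = -36383 + 13380 = -23003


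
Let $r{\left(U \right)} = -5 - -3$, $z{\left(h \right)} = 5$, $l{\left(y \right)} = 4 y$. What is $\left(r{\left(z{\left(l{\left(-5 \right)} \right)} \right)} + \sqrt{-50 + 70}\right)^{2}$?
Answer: $24 - 8 \sqrt{5} \approx 6.1115$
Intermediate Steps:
$r{\left(U \right)} = -2$ ($r{\left(U \right)} = -5 + 3 = -2$)
$\left(r{\left(z{\left(l{\left(-5 \right)} \right)} \right)} + \sqrt{-50 + 70}\right)^{2} = \left(-2 + \sqrt{-50 + 70}\right)^{2} = \left(-2 + \sqrt{20}\right)^{2} = \left(-2 + 2 \sqrt{5}\right)^{2}$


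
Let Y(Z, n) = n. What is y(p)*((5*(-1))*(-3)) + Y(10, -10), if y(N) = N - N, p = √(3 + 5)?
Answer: -10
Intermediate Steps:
p = 2*√2 (p = √8 = 2*√2 ≈ 2.8284)
y(N) = 0
y(p)*((5*(-1))*(-3)) + Y(10, -10) = 0*((5*(-1))*(-3)) - 10 = 0*(-5*(-3)) - 10 = 0*15 - 10 = 0 - 10 = -10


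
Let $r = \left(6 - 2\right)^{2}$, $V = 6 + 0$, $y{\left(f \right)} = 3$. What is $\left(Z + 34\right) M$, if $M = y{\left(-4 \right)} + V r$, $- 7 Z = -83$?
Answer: $\frac{31779}{7} \approx 4539.9$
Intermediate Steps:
$V = 6$
$Z = \frac{83}{7}$ ($Z = \left(- \frac{1}{7}\right) \left(-83\right) = \frac{83}{7} \approx 11.857$)
$r = 16$ ($r = 4^{2} = 16$)
$M = 99$ ($M = 3 + 6 \cdot 16 = 3 + 96 = 99$)
$\left(Z + 34\right) M = \left(\frac{83}{7} + 34\right) 99 = \frac{321}{7} \cdot 99 = \frac{31779}{7}$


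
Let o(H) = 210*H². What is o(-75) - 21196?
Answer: 1160054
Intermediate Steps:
o(-75) - 21196 = 210*(-75)² - 21196 = 210*5625 - 21196 = 1181250 - 21196 = 1160054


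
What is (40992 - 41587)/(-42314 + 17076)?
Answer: 595/25238 ≈ 0.023576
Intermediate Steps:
(40992 - 41587)/(-42314 + 17076) = -595/(-25238) = -595*(-1/25238) = 595/25238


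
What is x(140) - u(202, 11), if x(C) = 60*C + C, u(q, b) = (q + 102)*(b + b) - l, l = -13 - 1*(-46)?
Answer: 1885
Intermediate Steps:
l = 33 (l = -13 + 46 = 33)
u(q, b) = -33 + 2*b*(102 + q) (u(q, b) = (q + 102)*(b + b) - 1*33 = (102 + q)*(2*b) - 33 = 2*b*(102 + q) - 33 = -33 + 2*b*(102 + q))
x(C) = 61*C
x(140) - u(202, 11) = 61*140 - (-33 + 204*11 + 2*11*202) = 8540 - (-33 + 2244 + 4444) = 8540 - 1*6655 = 8540 - 6655 = 1885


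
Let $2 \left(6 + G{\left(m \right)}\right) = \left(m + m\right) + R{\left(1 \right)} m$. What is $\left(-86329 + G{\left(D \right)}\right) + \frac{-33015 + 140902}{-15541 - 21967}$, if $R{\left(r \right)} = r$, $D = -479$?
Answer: $- \frac{3265310565}{37508} \approx -87056.0$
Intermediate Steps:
$G{\left(m \right)} = -6 + \frac{3 m}{2}$ ($G{\left(m \right)} = -6 + \frac{\left(m + m\right) + 1 m}{2} = -6 + \frac{2 m + m}{2} = -6 + \frac{3 m}{2}$)
$\left(-86329 + G{\left(D \right)}\right) + \frac{-33015 + 140902}{-15541 - 21967} = \left(-86329 + \left(-6 + \frac{3}{2} \left(-479\right)\right)\right) + \frac{-33015 + 140902}{-15541 - 21967} = \left(-86329 - \frac{1449}{2}\right) + \frac{107887}{-37508} = \left(-86329 - \frac{1449}{2}\right) + 107887 \left(- \frac{1}{37508}\right) = - \frac{174107}{2} - \frac{107887}{37508} = - \frac{3265310565}{37508}$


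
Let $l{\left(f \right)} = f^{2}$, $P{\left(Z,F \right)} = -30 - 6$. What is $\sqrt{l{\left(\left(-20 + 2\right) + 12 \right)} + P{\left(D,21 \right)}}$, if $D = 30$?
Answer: $0$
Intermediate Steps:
$P{\left(Z,F \right)} = -36$ ($P{\left(Z,F \right)} = -30 - 6 = -36$)
$\sqrt{l{\left(\left(-20 + 2\right) + 12 \right)} + P{\left(D,21 \right)}} = \sqrt{\left(\left(-20 + 2\right) + 12\right)^{2} - 36} = \sqrt{\left(-18 + 12\right)^{2} - 36} = \sqrt{\left(-6\right)^{2} - 36} = \sqrt{36 - 36} = \sqrt{0} = 0$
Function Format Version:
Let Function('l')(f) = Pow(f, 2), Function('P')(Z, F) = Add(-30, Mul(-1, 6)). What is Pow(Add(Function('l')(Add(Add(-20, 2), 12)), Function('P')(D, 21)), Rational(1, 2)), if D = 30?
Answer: 0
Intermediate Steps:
Function('P')(Z, F) = -36 (Function('P')(Z, F) = Add(-30, -6) = -36)
Pow(Add(Function('l')(Add(Add(-20, 2), 12)), Function('P')(D, 21)), Rational(1, 2)) = Pow(Add(Pow(Add(Add(-20, 2), 12), 2), -36), Rational(1, 2)) = Pow(Add(Pow(Add(-18, 12), 2), -36), Rational(1, 2)) = Pow(Add(Pow(-6, 2), -36), Rational(1, 2)) = Pow(Add(36, -36), Rational(1, 2)) = Pow(0, Rational(1, 2)) = 0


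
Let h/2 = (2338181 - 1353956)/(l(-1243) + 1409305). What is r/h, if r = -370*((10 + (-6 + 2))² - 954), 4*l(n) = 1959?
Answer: 31923392319/131230 ≈ 2.4326e+5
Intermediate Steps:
l(n) = 1959/4 (l(n) = (¼)*1959 = 1959/4)
h = 7873800/5639179 (h = 2*((2338181 - 1353956)/(1959/4 + 1409305)) = 2*(984225/(5639179/4)) = 2*(984225*(4/5639179)) = 2*(3936900/5639179) = 7873800/5639179 ≈ 1.3963)
r = 339660 (r = -370*((10 - 4)² - 954) = -370*(6² - 954) = -370*(36 - 954) = -370*(-918) = 339660)
r/h = 339660/(7873800/5639179) = 339660*(5639179/7873800) = 31923392319/131230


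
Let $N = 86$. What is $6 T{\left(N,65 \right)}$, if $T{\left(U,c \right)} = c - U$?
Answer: $-126$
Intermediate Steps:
$6 T{\left(N,65 \right)} = 6 \left(65 - 86\right) = 6 \left(-21\right) = -126$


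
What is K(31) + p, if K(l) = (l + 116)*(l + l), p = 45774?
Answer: 54888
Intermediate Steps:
K(l) = 2*l*(116 + l) (K(l) = (116 + l)*(2*l) = 2*l*(116 + l))
K(31) + p = 2*31*(116 + 31) + 45774 = 2*31*147 + 45774 = 9114 + 45774 = 54888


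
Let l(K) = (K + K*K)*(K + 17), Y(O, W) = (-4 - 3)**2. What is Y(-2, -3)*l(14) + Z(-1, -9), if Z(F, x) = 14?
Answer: 319004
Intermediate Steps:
Y(O, W) = 49 (Y(O, W) = (-7)**2 = 49)
l(K) = (17 + K)*(K + K**2) (l(K) = (K + K**2)*(17 + K) = (17 + K)*(K + K**2))
Y(-2, -3)*l(14) + Z(-1, -9) = 49*(14*(17 + 14**2 + 18*14)) + 14 = 49*(14*(17 + 196 + 252)) + 14 = 49*(14*465) + 14 = 49*6510 + 14 = 318990 + 14 = 319004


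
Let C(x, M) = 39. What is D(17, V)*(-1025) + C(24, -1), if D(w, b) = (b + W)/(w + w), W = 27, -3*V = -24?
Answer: -34549/34 ≈ -1016.1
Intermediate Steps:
V = 8 (V = -⅓*(-24) = 8)
D(w, b) = (27 + b)/(2*w) (D(w, b) = (b + 27)/(w + w) = (27 + b)/((2*w)) = (27 + b)*(1/(2*w)) = (27 + b)/(2*w))
D(17, V)*(-1025) + C(24, -1) = ((½)*(27 + 8)/17)*(-1025) + 39 = ((½)*(1/17)*35)*(-1025) + 39 = (35/34)*(-1025) + 39 = -35875/34 + 39 = -34549/34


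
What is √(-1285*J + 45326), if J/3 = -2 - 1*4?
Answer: 2*√17114 ≈ 261.64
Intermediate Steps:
J = -18 (J = 3*(-2 - 1*4) = 3*(-2 - 4) = 3*(-6) = -18)
√(-1285*J + 45326) = √(-1285*(-18) + 45326) = √(23130 + 45326) = √68456 = 2*√17114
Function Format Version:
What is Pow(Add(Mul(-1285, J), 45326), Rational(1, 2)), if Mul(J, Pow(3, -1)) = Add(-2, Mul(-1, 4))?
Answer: Mul(2, Pow(17114, Rational(1, 2))) ≈ 261.64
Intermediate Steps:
J = -18 (J = Mul(3, Add(-2, Mul(-1, 4))) = Mul(3, Add(-2, -4)) = Mul(3, -6) = -18)
Pow(Add(Mul(-1285, J), 45326), Rational(1, 2)) = Pow(Add(Mul(-1285, -18), 45326), Rational(1, 2)) = Pow(Add(23130, 45326), Rational(1, 2)) = Pow(68456, Rational(1, 2)) = Mul(2, Pow(17114, Rational(1, 2)))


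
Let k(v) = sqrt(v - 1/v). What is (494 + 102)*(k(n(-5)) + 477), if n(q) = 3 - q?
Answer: 284292 + 447*sqrt(14) ≈ 2.8596e+5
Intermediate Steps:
(494 + 102)*(k(n(-5)) + 477) = (494 + 102)*(sqrt((3 - 1*(-5)) - 1/(3 - 1*(-5))) + 477) = 596*(sqrt((3 + 5) - 1/(3 + 5)) + 477) = 596*(sqrt(8 - 1/8) + 477) = 596*(sqrt(63/8) + 477) = 596*(3*sqrt(14)/4 + 477) = 596*(477 + 3*sqrt(14)/4) = 284292 + 447*sqrt(14)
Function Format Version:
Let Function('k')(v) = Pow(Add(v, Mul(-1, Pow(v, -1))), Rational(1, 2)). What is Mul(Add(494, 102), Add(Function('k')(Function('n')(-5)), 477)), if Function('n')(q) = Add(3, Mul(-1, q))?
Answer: Add(284292, Mul(447, Pow(14, Rational(1, 2)))) ≈ 2.8596e+5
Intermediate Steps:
Mul(Add(494, 102), Add(Function('k')(Function('n')(-5)), 477)) = Mul(Add(494, 102), Add(Pow(Add(Add(3, Mul(-1, -5)), Mul(-1, Pow(Add(3, Mul(-1, -5)), -1))), Rational(1, 2)), 477)) = Mul(596, Add(Pow(Add(Add(3, 5), Mul(-1, Pow(Add(3, 5), -1))), Rational(1, 2)), 477)) = Mul(596, Add(Pow(Add(8, Mul(-1, Pow(8, -1))), Rational(1, 2)), 477)) = Mul(596, Add(Pow(Add(8, Mul(-1, Rational(1, 8))), Rational(1, 2)), 477)) = Mul(596, Add(Pow(Add(8, Rational(-1, 8)), Rational(1, 2)), 477)) = Mul(596, Add(Pow(Rational(63, 8), Rational(1, 2)), 477)) = Mul(596, Add(Mul(Rational(3, 4), Pow(14, Rational(1, 2))), 477)) = Mul(596, Add(477, Mul(Rational(3, 4), Pow(14, Rational(1, 2))))) = Add(284292, Mul(447, Pow(14, Rational(1, 2))))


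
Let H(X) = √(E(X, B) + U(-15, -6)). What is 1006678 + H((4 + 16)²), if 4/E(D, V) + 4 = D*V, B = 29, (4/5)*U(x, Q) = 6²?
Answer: 1006678 + 2*√94547986/2899 ≈ 1.0067e+6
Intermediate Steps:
U(x, Q) = 45 (U(x, Q) = (5/4)*6² = (5/4)*36 = 45)
E(D, V) = 4/(-4 + D*V)
H(X) = √(45 + 4/(-4 + 29*X)) (H(X) = √(4/(-4 + X*29) + 45) = √(4/(-4 + 29*X) + 45) = √(45 + 4/(-4 + 29*X)))
1006678 + H((4 + 16)²) = 1006678 + √((-176 + 1305*(4 + 16)²)/(-4 + 29*(4 + 16)²)) = 1006678 + √((-176 + 1305*20²)/(-4 + 29*20²)) = 1006678 + √((-176 + 1305*400)/(-4 + 29*400)) = 1006678 + √((-176 + 522000)/(-4 + 11600)) = 1006678 + √(521824/11596) = 1006678 + √((1/11596)*521824) = 1006678 + √(130456/2899) = 1006678 + 2*√94547986/2899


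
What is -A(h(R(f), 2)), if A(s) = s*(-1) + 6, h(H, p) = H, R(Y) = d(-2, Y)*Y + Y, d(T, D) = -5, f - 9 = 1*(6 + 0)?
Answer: -66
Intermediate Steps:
f = 15 (f = 9 + 1*(6 + 0) = 9 + 1*6 = 9 + 6 = 15)
R(Y) = -4*Y (R(Y) = -5*Y + Y = -4*Y)
A(s) = 6 - s (A(s) = -s + 6 = 6 - s)
-A(h(R(f), 2)) = -(6 - (-4)*15) = -(6 - 1*(-60)) = -(6 + 60) = -1*66 = -66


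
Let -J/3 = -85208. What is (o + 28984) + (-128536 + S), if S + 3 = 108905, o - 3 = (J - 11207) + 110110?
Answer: 363880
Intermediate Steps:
J = 255624 (J = -3*(-85208) = 255624)
o = 354530 (o = 3 + ((255624 - 11207) + 110110) = 3 + (244417 + 110110) = 3 + 354527 = 354530)
S = 108902 (S = -3 + 108905 = 108902)
(o + 28984) + (-128536 + S) = (354530 + 28984) + (-128536 + 108902) = 383514 - 19634 = 363880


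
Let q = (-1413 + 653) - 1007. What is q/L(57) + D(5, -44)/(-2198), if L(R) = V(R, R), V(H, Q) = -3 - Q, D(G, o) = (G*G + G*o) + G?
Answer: 649211/21980 ≈ 29.536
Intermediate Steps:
D(G, o) = G + G**2 + G*o (D(G, o) = (G**2 + G*o) + G = G + G**2 + G*o)
L(R) = -3 - R
q = -1767 (q = -760 - 1007 = -1767)
q/L(57) + D(5, -44)/(-2198) = -1767/(-3 - 1*57) + (5*(1 + 5 - 44))/(-2198) = -1767/(-3 - 57) + (5*(-38))*(-1/2198) = -1767/(-60) - 190*(-1/2198) = -1767*(-1/60) + 95/1099 = 589/20 + 95/1099 = 649211/21980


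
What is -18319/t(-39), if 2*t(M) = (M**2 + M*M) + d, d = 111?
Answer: -36638/3153 ≈ -11.620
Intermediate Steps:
t(M) = 111/2 + M**2 (t(M) = ((M**2 + M*M) + 111)/2 = ((M**2 + M**2) + 111)/2 = (2*M**2 + 111)/2 = (111 + 2*M**2)/2 = 111/2 + M**2)
-18319/t(-39) = -18319/(111/2 + (-39)**2) = -18319/(111/2 + 1521) = -18319/3153/2 = -18319*2/3153 = -36638/3153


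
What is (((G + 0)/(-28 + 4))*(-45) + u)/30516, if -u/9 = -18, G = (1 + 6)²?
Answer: 677/81376 ≈ 0.0083194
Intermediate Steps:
G = 49 (G = 7² = 49)
u = 162 (u = -9*(-18) = 162)
(((G + 0)/(-28 + 4))*(-45) + u)/30516 = (((49 + 0)/(-28 + 4))*(-45) + 162)/30516 = ((49/(-24))*(-45) + 162)*(1/30516) = ((49*(-1/24))*(-45) + 162)*(1/30516) = (-49/24*(-45) + 162)*(1/30516) = (735/8 + 162)*(1/30516) = (2031/8)*(1/30516) = 677/81376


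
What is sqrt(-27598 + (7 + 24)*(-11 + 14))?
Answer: I*sqrt(27505) ≈ 165.85*I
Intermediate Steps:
sqrt(-27598 + (7 + 24)*(-11 + 14)) = sqrt(-27598 + 31*3) = sqrt(-27598 + 93) = sqrt(-27505) = I*sqrt(27505)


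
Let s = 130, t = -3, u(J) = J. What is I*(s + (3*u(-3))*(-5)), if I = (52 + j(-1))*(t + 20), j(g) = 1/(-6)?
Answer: 925225/6 ≈ 1.5420e+5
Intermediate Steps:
j(g) = -⅙
I = 5287/6 (I = (52 - ⅙)*(-3 + 20) = (311/6)*17 = 5287/6 ≈ 881.17)
I*(s + (3*u(-3))*(-5)) = 5287*(130 + (3*(-3))*(-5))/6 = 5287*(130 - 9*(-5))/6 = 5287*(130 + 45)/6 = (5287/6)*175 = 925225/6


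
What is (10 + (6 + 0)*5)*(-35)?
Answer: -1400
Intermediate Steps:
(10 + (6 + 0)*5)*(-35) = (10 + 6*5)*(-35) = (10 + 30)*(-35) = 40*(-35) = -1400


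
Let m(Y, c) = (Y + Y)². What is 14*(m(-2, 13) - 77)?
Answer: -854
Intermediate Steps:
m(Y, c) = 4*Y² (m(Y, c) = (2*Y)² = 4*Y²)
14*(m(-2, 13) - 77) = 14*(4*(-2)² - 77) = 14*(4*4 - 77) = 14*(16 - 77) = 14*(-61) = -854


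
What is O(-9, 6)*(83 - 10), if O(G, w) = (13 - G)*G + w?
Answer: -14016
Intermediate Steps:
O(G, w) = w + G*(13 - G) (O(G, w) = G*(13 - G) + w = w + G*(13 - G))
O(-9, 6)*(83 - 10) = (6 - 1*(-9)² + 13*(-9))*(83 - 10) = (6 - 1*81 - 117)*73 = (6 - 81 - 117)*73 = -192*73 = -14016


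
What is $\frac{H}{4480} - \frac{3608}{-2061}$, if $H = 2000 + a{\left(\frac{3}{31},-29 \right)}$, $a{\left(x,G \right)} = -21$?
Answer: $\frac{20242559}{9233280} \approx 2.1923$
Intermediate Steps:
$H = 1979$ ($H = 2000 - 21 = 1979$)
$\frac{H}{4480} - \frac{3608}{-2061} = \frac{1979}{4480} - \frac{3608}{-2061} = 1979 \cdot \frac{1}{4480} - - \frac{3608}{2061} = \frac{1979}{4480} + \frac{3608}{2061} = \frac{20242559}{9233280}$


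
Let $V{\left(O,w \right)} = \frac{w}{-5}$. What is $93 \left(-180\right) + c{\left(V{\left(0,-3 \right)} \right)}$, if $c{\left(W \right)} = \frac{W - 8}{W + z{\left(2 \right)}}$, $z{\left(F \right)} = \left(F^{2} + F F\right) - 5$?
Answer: $- \frac{301357}{18} \approx -16742.0$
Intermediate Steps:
$V{\left(O,w \right)} = - \frac{w}{5}$ ($V{\left(O,w \right)} = w \left(- \frac{1}{5}\right) = - \frac{w}{5}$)
$z{\left(F \right)} = -5 + 2 F^{2}$ ($z{\left(F \right)} = \left(F^{2} + F^{2}\right) - 5 = 2 F^{2} - 5 = -5 + 2 F^{2}$)
$c{\left(W \right)} = \frac{-8 + W}{3 + W}$ ($c{\left(W \right)} = \frac{W - 8}{W - \left(5 - 2 \cdot 2^{2}\right)} = \frac{-8 + W}{W + \left(-5 + 2 \cdot 4\right)} = \frac{-8 + W}{W + \left(-5 + 8\right)} = \frac{-8 + W}{W + 3} = \frac{-8 + W}{3 + W}$)
$93 \left(-180\right) + c{\left(V{\left(0,-3 \right)} \right)} = 93 \left(-180\right) + \frac{-8 - - \frac{3}{5}}{3 - - \frac{3}{5}} = -16740 + \frac{-8 + \frac{3}{5}}{3 + \frac{3}{5}} = -16740 + \frac{1}{\frac{18}{5}} \left(- \frac{37}{5}\right) = -16740 + \frac{5}{18} \left(- \frac{37}{5}\right) = -16740 - \frac{37}{18} = - \frac{301357}{18}$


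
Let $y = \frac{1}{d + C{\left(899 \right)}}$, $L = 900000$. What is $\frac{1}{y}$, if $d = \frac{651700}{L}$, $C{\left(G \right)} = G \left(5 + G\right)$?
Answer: $\frac{7314270517}{9000} \approx 8.127 \cdot 10^{5}$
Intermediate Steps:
$d = \frac{6517}{9000}$ ($d = \frac{651700}{900000} = 651700 \cdot \frac{1}{900000} = \frac{6517}{9000} \approx 0.72411$)
$y = \frac{9000}{7314270517}$ ($y = \frac{1}{\frac{6517}{9000} + 899 \left(5 + 899\right)} = \frac{1}{\frac{6517}{9000} + 899 \cdot 904} = \frac{1}{\frac{6517}{9000} + 812696} = \frac{1}{\frac{7314270517}{9000}} = \frac{9000}{7314270517} \approx 1.2305 \cdot 10^{-6}$)
$\frac{1}{y} = \frac{1}{\frac{9000}{7314270517}} = \frac{7314270517}{9000}$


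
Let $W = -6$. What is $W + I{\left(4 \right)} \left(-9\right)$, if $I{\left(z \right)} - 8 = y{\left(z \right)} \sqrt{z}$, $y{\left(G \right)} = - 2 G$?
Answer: $66$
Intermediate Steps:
$I{\left(z \right)} = 8 - 2 z^{\frac{3}{2}}$ ($I{\left(z \right)} = 8 + - 2 z \sqrt{z} = 8 - 2 z^{\frac{3}{2}}$)
$W + I{\left(4 \right)} \left(-9\right) = -6 + \left(8 - 2 \cdot 4^{\frac{3}{2}}\right) \left(-9\right) = -6 + \left(8 - 16\right) \left(-9\right) = -6 - -72 = -6 + 72 = 66$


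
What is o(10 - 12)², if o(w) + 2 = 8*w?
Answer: 324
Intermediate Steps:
o(w) = -2 + 8*w
o(10 - 12)² = (-2 + 8*(10 - 12))² = (-2 + 8*(-2))² = (-2 - 16)² = (-18)² = 324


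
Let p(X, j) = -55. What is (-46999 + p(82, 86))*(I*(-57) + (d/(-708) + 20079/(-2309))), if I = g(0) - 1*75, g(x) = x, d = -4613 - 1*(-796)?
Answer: -164294871484667/817386 ≈ -2.0100e+8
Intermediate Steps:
d = -3817 (d = -4613 + 796 = -3817)
I = -75 (I = 0 - 1*75 = 0 - 75 = -75)
(-46999 + p(82, 86))*(I*(-57) + (d/(-708) + 20079/(-2309))) = (-46999 - 55)*(-75*(-57) + (-3817/(-708) + 20079/(-2309))) = -47054*(4275 + (-3817*(-1/708) + 20079*(-1/2309))) = -47054*(4275 + (3817/708 - 20079/2309)) = -47054*(4275 - 5402479/1634772) = -47054*6983247821/1634772 = -164294871484667/817386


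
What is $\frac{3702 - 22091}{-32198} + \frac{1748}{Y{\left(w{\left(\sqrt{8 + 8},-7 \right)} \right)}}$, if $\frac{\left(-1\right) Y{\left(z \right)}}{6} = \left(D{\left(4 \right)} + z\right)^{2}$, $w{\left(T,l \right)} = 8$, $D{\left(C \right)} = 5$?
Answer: $- \frac{18817829}{16324386} \approx -1.1527$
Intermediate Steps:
$Y{\left(z \right)} = - 6 \left(5 + z\right)^{2}$
$\frac{3702 - 22091}{-32198} + \frac{1748}{Y{\left(w{\left(\sqrt{8 + 8},-7 \right)} \right)}} = \frac{3702 - 22091}{-32198} + \frac{1748}{\left(-6\right) \left(5 + 8\right)^{2}} = \left(-18389\right) \left(- \frac{1}{32198}\right) + \frac{1748}{\left(-6\right) 13^{2}} = \frac{18389}{32198} + \frac{1748}{\left(-6\right) 169} = \frac{18389}{32198} + \frac{1748}{-1014} = \frac{18389}{32198} + 1748 \left(- \frac{1}{1014}\right) = \frac{18389}{32198} - \frac{874}{507} = - \frac{18817829}{16324386}$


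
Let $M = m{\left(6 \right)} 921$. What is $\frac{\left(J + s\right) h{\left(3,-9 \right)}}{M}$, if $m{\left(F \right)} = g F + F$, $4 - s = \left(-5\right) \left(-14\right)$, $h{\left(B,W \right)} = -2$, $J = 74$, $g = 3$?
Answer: $- \frac{2}{2763} \approx -0.00072385$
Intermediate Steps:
$s = -66$ ($s = 4 - \left(-5\right) \left(-14\right) = 4 - 70 = -66$)
$m{\left(F \right)} = 4 F$ ($m{\left(F \right)} = 3 F + F = 4 F$)
$M = 22104$ ($M = 4 \cdot 6 \cdot 921 = 24 \cdot 921 = 22104$)
$\frac{\left(J + s\right) h{\left(3,-9 \right)}}{M} = \frac{\left(74 - 66\right) \left(-2\right)}{22104} = 8 \left(-2\right) \frac{1}{22104} = \left(-16\right) \frac{1}{22104} = - \frac{2}{2763}$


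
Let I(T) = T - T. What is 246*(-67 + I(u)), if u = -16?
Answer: -16482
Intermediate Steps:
I(T) = 0
246*(-67 + I(u)) = 246*(-67 + 0) = 246*(-67) = -16482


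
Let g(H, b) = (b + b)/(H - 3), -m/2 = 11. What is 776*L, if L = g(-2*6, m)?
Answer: 34144/15 ≈ 2276.3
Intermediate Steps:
m = -22 (m = -2*11 = -22)
g(H, b) = 2*b/(-3 + H) (g(H, b) = (2*b)/(-3 + H) = 2*b/(-3 + H))
L = 44/15 (L = 2*(-22)/(-3 - 2*6) = 2*(-22)/(-3 - 12) = 2*(-22)/(-15) = 2*(-22)*(-1/15) = 44/15 ≈ 2.9333)
776*L = 776*(44/15) = 34144/15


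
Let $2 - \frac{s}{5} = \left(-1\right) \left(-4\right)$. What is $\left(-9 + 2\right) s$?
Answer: $70$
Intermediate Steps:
$s = -10$ ($s = 10 - 5 \left(\left(-1\right) \left(-4\right)\right) = 10 - 20 = -10$)
$\left(-9 + 2\right) s = \left(-9 + 2\right) \left(-10\right) = \left(-7\right) \left(-10\right) = 70$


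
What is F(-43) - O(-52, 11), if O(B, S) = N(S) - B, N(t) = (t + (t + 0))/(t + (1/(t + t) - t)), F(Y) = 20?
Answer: -516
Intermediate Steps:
N(t) = 4*t**2 (N(t) = (t + t)/(t + (1/(2*t) - t)) = (2*t)/(t + (1/(2*t) - t)) = (2*t)/((1/(2*t))) = (2*t)*(2*t) = 4*t**2)
O(B, S) = -B + 4*S**2 (O(B, S) = 4*S**2 - B = -B + 4*S**2)
F(-43) - O(-52, 11) = 20 - (-1*(-52) + 4*11**2) = 20 - (52 + 4*121) = 20 - (52 + 484) = 20 - 1*536 = 20 - 536 = -516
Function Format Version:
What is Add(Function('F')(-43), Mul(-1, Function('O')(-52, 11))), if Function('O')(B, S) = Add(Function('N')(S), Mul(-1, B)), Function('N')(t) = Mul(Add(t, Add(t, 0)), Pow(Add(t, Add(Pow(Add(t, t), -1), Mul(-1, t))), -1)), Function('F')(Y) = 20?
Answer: -516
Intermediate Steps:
Function('N')(t) = Mul(4, Pow(t, 2)) (Function('N')(t) = Mul(Add(t, t), Pow(Add(t, Add(Pow(Mul(2, t), -1), Mul(-1, t))), -1)) = Mul(Mul(2, t), Pow(Add(t, Add(Mul(Rational(1, 2), Pow(t, -1)), Mul(-1, t))), -1)) = Mul(Mul(2, t), Pow(Mul(Rational(1, 2), Pow(t, -1)), -1)) = Mul(Mul(2, t), Mul(2, t)) = Mul(4, Pow(t, 2)))
Function('O')(B, S) = Add(Mul(-1, B), Mul(4, Pow(S, 2))) (Function('O')(B, S) = Add(Mul(4, Pow(S, 2)), Mul(-1, B)) = Add(Mul(-1, B), Mul(4, Pow(S, 2))))
Add(Function('F')(-43), Mul(-1, Function('O')(-52, 11))) = Add(20, Mul(-1, Add(Mul(-1, -52), Mul(4, Pow(11, 2))))) = Add(20, Mul(-1, Add(52, Mul(4, 121)))) = Add(20, Mul(-1, Add(52, 484))) = Add(20, Mul(-1, 536)) = Add(20, -536) = -516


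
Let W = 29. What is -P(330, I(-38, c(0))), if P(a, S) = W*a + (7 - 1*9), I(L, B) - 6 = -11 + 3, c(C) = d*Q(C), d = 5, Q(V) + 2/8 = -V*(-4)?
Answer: -9568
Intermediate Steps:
Q(V) = -¼ + 4*V (Q(V) = -¼ - V*(-4) = -¼ + 4*V)
c(C) = -5/4 + 20*C (c(C) = 5*(-¼ + 4*C) = -5/4 + 20*C)
I(L, B) = -2 (I(L, B) = 6 + (-11 + 3) = 6 - 8 = -2)
P(a, S) = -2 + 29*a (P(a, S) = 29*a + (7 - 1*9) = 29*a + (7 - 9) = 29*a - 2 = -2 + 29*a)
-P(330, I(-38, c(0))) = -(-2 + 29*330) = -(-2 + 9570) = -1*9568 = -9568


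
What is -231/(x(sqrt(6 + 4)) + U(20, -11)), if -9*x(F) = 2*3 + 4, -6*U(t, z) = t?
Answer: 2079/40 ≈ 51.975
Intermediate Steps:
U(t, z) = -t/6
x(F) = -10/9 (x(F) = -(2*3 + 4)/9 = -(6 + 4)/9 = -1/9*10 = -10/9)
-231/(x(sqrt(6 + 4)) + U(20, -11)) = -231/(-10/9 - 1/6*20) = -231/(-10/9 - 10/3) = -231/(-40/9) = -231*(-9/40) = 2079/40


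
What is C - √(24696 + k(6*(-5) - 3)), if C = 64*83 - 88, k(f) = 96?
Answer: 5224 - 2*√6198 ≈ 5066.5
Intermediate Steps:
C = 5224 (C = 5312 - 88 = 5224)
C - √(24696 + k(6*(-5) - 3)) = 5224 - √(24696 + 96) = 5224 - √24792 = 5224 - 2*√6198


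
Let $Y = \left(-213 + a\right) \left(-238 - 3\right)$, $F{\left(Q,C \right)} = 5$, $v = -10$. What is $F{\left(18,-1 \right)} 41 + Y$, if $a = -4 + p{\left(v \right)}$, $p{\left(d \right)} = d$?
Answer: $54912$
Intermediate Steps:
$a = -14$ ($a = -4 - 10 = -14$)
$Y = 54707$ ($Y = \left(-213 - 14\right) \left(-238 - 3\right) = \left(-227\right) \left(-241\right) = 54707$)
$F{\left(18,-1 \right)} 41 + Y = 5 \cdot 41 + 54707 = 205 + 54707 = 54912$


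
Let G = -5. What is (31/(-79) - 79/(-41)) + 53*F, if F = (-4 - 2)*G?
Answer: 5154980/3239 ≈ 1591.5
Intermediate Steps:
F = 30 (F = (-4 - 2)*(-5) = -6*(-5) = 30)
(31/(-79) - 79/(-41)) + 53*F = (31/(-79) - 79/(-41)) + 53*30 = (31*(-1/79) - 79*(-1/41)) + 1590 = (-31/79 + 79/41) + 1590 = 4970/3239 + 1590 = 5154980/3239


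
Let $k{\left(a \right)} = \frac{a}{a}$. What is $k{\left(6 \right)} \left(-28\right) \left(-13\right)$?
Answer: $364$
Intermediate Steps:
$k{\left(a \right)} = 1$
$k{\left(6 \right)} \left(-28\right) \left(-13\right) = 1 \left(-28\right) \left(-13\right) = \left(-28\right) \left(-13\right) = 364$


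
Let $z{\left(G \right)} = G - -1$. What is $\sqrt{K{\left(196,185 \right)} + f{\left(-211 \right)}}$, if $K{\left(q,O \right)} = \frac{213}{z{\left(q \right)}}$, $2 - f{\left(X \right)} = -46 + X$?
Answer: $\frac{2 \sqrt{2523373}}{197} \approx 16.127$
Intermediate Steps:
$z{\left(G \right)} = 1 + G$ ($z{\left(G \right)} = G + 1 = 1 + G$)
$f{\left(X \right)} = 48 - X$ ($f{\left(X \right)} = 2 - \left(-46 + X\right) = 48 - X$)
$K{\left(q,O \right)} = \frac{213}{1 + q}$
$\sqrt{K{\left(196,185 \right)} + f{\left(-211 \right)}} = \sqrt{\frac{213}{1 + 196} + \left(48 - -211\right)} = \sqrt{\frac{213}{197} + \left(48 + 211\right)} = \sqrt{213 \cdot \frac{1}{197} + 259} = \sqrt{\frac{213}{197} + 259} = \sqrt{\frac{51236}{197}} = \frac{2 \sqrt{2523373}}{197}$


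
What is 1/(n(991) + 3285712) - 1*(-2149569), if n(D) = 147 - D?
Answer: 7061050421893/3284868 ≈ 2.1496e+6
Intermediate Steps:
1/(n(991) + 3285712) - 1*(-2149569) = 1/((147 - 1*991) + 3285712) - 1*(-2149569) = 1/((147 - 991) + 3285712) + 2149569 = 1/(-844 + 3285712) + 2149569 = 1/3284868 + 2149569 = 7061050421893/3284868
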